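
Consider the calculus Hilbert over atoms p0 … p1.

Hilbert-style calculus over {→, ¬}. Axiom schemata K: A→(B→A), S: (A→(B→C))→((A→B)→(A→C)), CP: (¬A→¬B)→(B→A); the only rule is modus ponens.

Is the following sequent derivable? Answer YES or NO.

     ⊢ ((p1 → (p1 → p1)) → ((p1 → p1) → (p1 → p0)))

Enumerate valuations to refute Γ ⊢ Δ:
  v=00: Γ:[] Δ:[((p1 → (p1 → p1)) → ((p1 → p1) → (p1 → p0)))=T] refutes=False
  v=01: Γ:[] Δ:[((p1 → (p1 → p1)) → ((p1 → p1) → (p1 → p0)))=F] refutes=True  ← countermodel

Result: NO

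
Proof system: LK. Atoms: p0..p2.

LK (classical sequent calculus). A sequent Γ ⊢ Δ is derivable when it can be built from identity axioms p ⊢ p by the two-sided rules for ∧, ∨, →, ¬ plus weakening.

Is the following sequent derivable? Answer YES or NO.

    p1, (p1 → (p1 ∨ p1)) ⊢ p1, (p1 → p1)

Proof tree:
[→L] p1, (p1 → (p1 ∨ p1)) ⊢ p1, (p1 → p1)
  [Ax] p1 ⊢ p1
  [∨L] (p1 ∨ p1) ⊢ p1, (p1 → p1)
    [WL] p1 ⊢ (p1 → p1)
      [→R]  ⊢ (p1 → p1)
        [Ax] p1 ⊢ p1
    [Ax] p1 ⊢ p1

Result: YES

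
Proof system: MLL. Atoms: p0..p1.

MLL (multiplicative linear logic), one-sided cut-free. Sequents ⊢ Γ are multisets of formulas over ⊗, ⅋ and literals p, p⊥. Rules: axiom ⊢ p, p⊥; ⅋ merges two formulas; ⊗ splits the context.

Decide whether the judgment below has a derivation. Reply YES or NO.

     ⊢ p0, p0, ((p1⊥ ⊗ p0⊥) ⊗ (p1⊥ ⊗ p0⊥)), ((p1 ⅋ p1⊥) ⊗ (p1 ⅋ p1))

Derivation trace:
[⊗]  ⊢ p0, p0, ((p1⊥ ⊗ p0⊥) ⊗ (p1⊥ ⊗ p0⊥)), ((p1 ⅋ p1⊥) ⊗ (p1 ⅋ p1))
  [⅋]  ⊢ (p1 ⅋ p1⊥)
    [Ax]  ⊢ p1, p1⊥
  [⅋]  ⊢ p0, p0, ((p1⊥ ⊗ p0⊥) ⊗ (p1⊥ ⊗ p0⊥)), (p1 ⅋ p1)
    [⊗]  ⊢ p1, p0, p1, p0, ((p1⊥ ⊗ p0⊥) ⊗ (p1⊥ ⊗ p0⊥))
      [⊗]  ⊢ p1, p0, (p1⊥ ⊗ p0⊥)
        [Ax]  ⊢ p1, p1⊥
        [Ax]  ⊢ p0, p0⊥
      [⊗]  ⊢ p1, p0, (p1⊥ ⊗ p0⊥)
        [Ax]  ⊢ p1, p1⊥
        [Ax]  ⊢ p0, p0⊥

Result: YES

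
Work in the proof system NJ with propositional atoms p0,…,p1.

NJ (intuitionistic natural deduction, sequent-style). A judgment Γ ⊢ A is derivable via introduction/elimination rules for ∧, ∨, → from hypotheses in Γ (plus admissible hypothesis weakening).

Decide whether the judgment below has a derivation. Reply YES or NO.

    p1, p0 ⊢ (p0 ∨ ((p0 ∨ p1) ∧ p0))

Derivation trace:
[∨I₂] p1, p0 ⊢ (p0 ∨ ((p0 ∨ p1) ∧ p0))
  [∧I] p1, p0 ⊢ ((p0 ∨ p1) ∧ p0)
    [∨I₂] p1 ⊢ (p0 ∨ p1)
      [Ax] p1 ⊢ p1
    [Ax] p0 ⊢ p0

Result: YES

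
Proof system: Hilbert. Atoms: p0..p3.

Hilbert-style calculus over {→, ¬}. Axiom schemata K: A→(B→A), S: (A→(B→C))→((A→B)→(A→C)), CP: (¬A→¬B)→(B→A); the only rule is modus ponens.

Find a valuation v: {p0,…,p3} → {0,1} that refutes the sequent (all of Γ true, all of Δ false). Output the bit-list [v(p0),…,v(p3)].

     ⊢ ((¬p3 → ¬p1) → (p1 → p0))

Enumerate valuations to refute Γ ⊢ Δ:
  v=0000: Γ:[] Δ:[((¬p3 → ¬p1) → (p1 → p0))=T] refutes=False
  v=0001: Γ:[] Δ:[((¬p3 → ¬p1) → (p1 → p0))=T] refutes=False
  v=0010: Γ:[] Δ:[((¬p3 → ¬p1) → (p1 → p0))=T] refutes=False
  v=0011: Γ:[] Δ:[((¬p3 → ¬p1) → (p1 → p0))=T] refutes=False
  v=0100: Γ:[] Δ:[((¬p3 → ¬p1) → (p1 → p0))=T] refutes=False
  v=0101: Γ:[] Δ:[((¬p3 → ¬p1) → (p1 → p0))=F] refutes=True  ← countermodel

Result: [0, 1, 0, 1]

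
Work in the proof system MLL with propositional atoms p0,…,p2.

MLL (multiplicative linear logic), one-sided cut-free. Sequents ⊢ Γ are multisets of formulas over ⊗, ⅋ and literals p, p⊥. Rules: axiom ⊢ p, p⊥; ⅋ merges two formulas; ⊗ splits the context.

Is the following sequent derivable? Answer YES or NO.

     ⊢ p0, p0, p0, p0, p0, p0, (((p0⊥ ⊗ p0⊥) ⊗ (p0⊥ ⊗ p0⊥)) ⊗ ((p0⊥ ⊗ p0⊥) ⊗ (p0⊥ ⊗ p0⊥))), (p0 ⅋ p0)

Proof tree:
[⅋]  ⊢ p0, p0, p0, p0, p0, p0, (((p0⊥ ⊗ p0⊥) ⊗ (p0⊥ ⊗ p0⊥)) ⊗ ((p0⊥ ⊗ p0⊥) ⊗ (p0⊥ ⊗ p0⊥))), (p0 ⅋ p0)
  [⊗]  ⊢ p0, p0, p0, p0, p0, p0, p0, p0, (((p0⊥ ⊗ p0⊥) ⊗ (p0⊥ ⊗ p0⊥)) ⊗ ((p0⊥ ⊗ p0⊥) ⊗ (p0⊥ ⊗ p0⊥)))
    [⊗]  ⊢ p0, p0, p0, p0, ((p0⊥ ⊗ p0⊥) ⊗ (p0⊥ ⊗ p0⊥))
      [⊗]  ⊢ p0, p0, (p0⊥ ⊗ p0⊥)
        [Ax]  ⊢ p0, p0⊥
        [Ax]  ⊢ p0, p0⊥
      [⊗]  ⊢ p0, p0, (p0⊥ ⊗ p0⊥)
        [Ax]  ⊢ p0, p0⊥
        [Ax]  ⊢ p0, p0⊥
    [⊗]  ⊢ p0, p0, p0, p0, ((p0⊥ ⊗ p0⊥) ⊗ (p0⊥ ⊗ p0⊥))
      [⊗]  ⊢ p0, p0, (p0⊥ ⊗ p0⊥)
        [Ax]  ⊢ p0, p0⊥
        [Ax]  ⊢ p0, p0⊥
      [⊗]  ⊢ p0, p0, (p0⊥ ⊗ p0⊥)
        [Ax]  ⊢ p0, p0⊥
        [Ax]  ⊢ p0, p0⊥

Result: YES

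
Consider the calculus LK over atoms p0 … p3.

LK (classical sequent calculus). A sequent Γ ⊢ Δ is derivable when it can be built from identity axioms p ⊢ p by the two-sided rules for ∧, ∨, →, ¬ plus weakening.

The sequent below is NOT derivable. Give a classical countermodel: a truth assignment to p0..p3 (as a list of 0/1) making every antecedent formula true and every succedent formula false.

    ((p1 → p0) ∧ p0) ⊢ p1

Truth-table refutation:
  v=0000: Γ:[((p1 → p0) ∧ p0)=F] Δ:[p1=F] refutes=False
  v=0001: Γ:[((p1 → p0) ∧ p0)=F] Δ:[p1=F] refutes=False
  v=0010: Γ:[((p1 → p0) ∧ p0)=F] Δ:[p1=F] refutes=False
  v=0011: Γ:[((p1 → p0) ∧ p0)=F] Δ:[p1=F] refutes=False
  v=0100: Γ:[((p1 → p0) ∧ p0)=F] Δ:[p1=T] refutes=False
  v=0101: Γ:[((p1 → p0) ∧ p0)=F] Δ:[p1=T] refutes=False
  v=0110: Γ:[((p1 → p0) ∧ p0)=F] Δ:[p1=T] refutes=False
  v=0111: Γ:[((p1 → p0) ∧ p0)=F] Δ:[p1=T] refutes=False
  v=1000: Γ:[((p1 → p0) ∧ p0)=T] Δ:[p1=F] refutes=True  ← countermodel

Result: [1, 0, 0, 0]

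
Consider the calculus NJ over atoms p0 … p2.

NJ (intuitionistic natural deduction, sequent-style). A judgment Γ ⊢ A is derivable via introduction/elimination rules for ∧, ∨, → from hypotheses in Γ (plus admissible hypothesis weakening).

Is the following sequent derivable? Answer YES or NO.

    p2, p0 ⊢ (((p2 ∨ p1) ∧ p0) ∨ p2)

Derivation (root first):
[∨I₁] p2, p0 ⊢ (((p2 ∨ p1) ∧ p0) ∨ p2)
  [∧I] p2, p0 ⊢ ((p2 ∨ p1) ∧ p0)
    [∨I₁] p2 ⊢ (p2 ∨ p1)
      [Ax] p2 ⊢ p2
    [Ax] p0 ⊢ p0

Result: YES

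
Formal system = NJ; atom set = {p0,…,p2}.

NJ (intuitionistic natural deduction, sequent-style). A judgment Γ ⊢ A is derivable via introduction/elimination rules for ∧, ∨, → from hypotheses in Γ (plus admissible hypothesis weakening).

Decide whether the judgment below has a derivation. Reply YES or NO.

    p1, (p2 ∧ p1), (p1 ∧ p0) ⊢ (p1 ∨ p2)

Derivation (root first):
[∨I₁] p1, (p2 ∧ p1), (p1 ∧ p0) ⊢ (p1 ∨ p2)
  [Wk] p1, (p2 ∧ p1), (p1 ∧ p0) ⊢ p1
    [Wk] p1, (p2 ∧ p1) ⊢ p1
      [Ax] p1 ⊢ p1

Result: YES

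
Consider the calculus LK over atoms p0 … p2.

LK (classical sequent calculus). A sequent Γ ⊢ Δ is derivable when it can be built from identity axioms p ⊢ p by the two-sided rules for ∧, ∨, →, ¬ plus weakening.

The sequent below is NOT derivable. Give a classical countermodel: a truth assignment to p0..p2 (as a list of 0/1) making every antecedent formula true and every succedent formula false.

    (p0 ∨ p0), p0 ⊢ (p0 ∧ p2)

Search for a countermodel by truth-table:
  v=000: Γ:[(p0 ∨ p0)=F, p0=F] Δ:[(p0 ∧ p2)=F] refutes=False
  v=001: Γ:[(p0 ∨ p0)=F, p0=F] Δ:[(p0 ∧ p2)=F] refutes=False
  v=010: Γ:[(p0 ∨ p0)=F, p0=F] Δ:[(p0 ∧ p2)=F] refutes=False
  v=011: Γ:[(p0 ∨ p0)=F, p0=F] Δ:[(p0 ∧ p2)=F] refutes=False
  v=100: Γ:[(p0 ∨ p0)=T, p0=T] Δ:[(p0 ∧ p2)=F] refutes=True  ← countermodel

Result: [1, 0, 0]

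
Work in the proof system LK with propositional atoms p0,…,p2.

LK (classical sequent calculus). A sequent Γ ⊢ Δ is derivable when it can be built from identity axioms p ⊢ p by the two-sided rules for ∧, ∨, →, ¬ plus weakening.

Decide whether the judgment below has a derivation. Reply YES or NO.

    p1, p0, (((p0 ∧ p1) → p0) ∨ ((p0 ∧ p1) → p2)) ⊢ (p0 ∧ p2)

Enumerate valuations to refute Γ ⊢ Δ:
  v=000: Γ:[p1=F, p0=F, (((p0 ∧ p1) → p0) ∨ ((p0 ∧ p1) → p2))=T] Δ:[(p0 ∧ p2)=F] refutes=False
  v=001: Γ:[p1=F, p0=F, (((p0 ∧ p1) → p0) ∨ ((p0 ∧ p1) → p2))=T] Δ:[(p0 ∧ p2)=F] refutes=False
  v=010: Γ:[p1=T, p0=F, (((p0 ∧ p1) → p0) ∨ ((p0 ∧ p1) → p2))=T] Δ:[(p0 ∧ p2)=F] refutes=False
  v=011: Γ:[p1=T, p0=F, (((p0 ∧ p1) → p0) ∨ ((p0 ∧ p1) → p2))=T] Δ:[(p0 ∧ p2)=F] refutes=False
  v=100: Γ:[p1=F, p0=T, (((p0 ∧ p1) → p0) ∨ ((p0 ∧ p1) → p2))=T] Δ:[(p0 ∧ p2)=F] refutes=False
  v=101: Γ:[p1=F, p0=T, (((p0 ∧ p1) → p0) ∨ ((p0 ∧ p1) → p2))=T] Δ:[(p0 ∧ p2)=T] refutes=False
  v=110: Γ:[p1=T, p0=T, (((p0 ∧ p1) → p0) ∨ ((p0 ∧ p1) → p2))=T] Δ:[(p0 ∧ p2)=F] refutes=True  ← countermodel

Result: NO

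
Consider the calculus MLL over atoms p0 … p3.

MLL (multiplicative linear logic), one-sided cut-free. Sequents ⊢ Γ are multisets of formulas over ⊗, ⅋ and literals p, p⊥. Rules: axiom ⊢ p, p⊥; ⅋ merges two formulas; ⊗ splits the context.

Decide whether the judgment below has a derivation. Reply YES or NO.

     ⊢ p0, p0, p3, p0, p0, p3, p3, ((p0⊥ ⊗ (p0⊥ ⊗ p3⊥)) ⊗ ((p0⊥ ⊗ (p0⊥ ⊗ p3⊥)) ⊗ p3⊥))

Derivation (root first):
[⊗]  ⊢ p0, p0, p3, p0, p0, p3, p3, ((p0⊥ ⊗ (p0⊥ ⊗ p3⊥)) ⊗ ((p0⊥ ⊗ (p0⊥ ⊗ p3⊥)) ⊗ p3⊥))
  [⊗]  ⊢ p0, p0, p3, (p0⊥ ⊗ (p0⊥ ⊗ p3⊥))
    [Ax]  ⊢ p0, p0⊥
    [⊗]  ⊢ p0, p3, (p0⊥ ⊗ p3⊥)
      [Ax]  ⊢ p0, p0⊥
      [Ax]  ⊢ p3, p3⊥
  [⊗]  ⊢ p0, p0, p3, p3, ((p0⊥ ⊗ (p0⊥ ⊗ p3⊥)) ⊗ p3⊥)
    [⊗]  ⊢ p0, p0, p3, (p0⊥ ⊗ (p0⊥ ⊗ p3⊥))
      [Ax]  ⊢ p0, p0⊥
      [⊗]  ⊢ p0, p3, (p0⊥ ⊗ p3⊥)
        [Ax]  ⊢ p0, p0⊥
        [Ax]  ⊢ p3, p3⊥
    [Ax]  ⊢ p3, p3⊥

Result: YES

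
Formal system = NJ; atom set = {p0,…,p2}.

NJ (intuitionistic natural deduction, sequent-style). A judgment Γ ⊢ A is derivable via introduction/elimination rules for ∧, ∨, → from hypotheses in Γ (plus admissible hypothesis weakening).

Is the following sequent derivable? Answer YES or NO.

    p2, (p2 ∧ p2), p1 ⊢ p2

Proof tree:
[Wk] p2, (p2 ∧ p2), p1 ⊢ p2
  [Wk] p2, (p2 ∧ p2) ⊢ p2
    [Ax] p2 ⊢ p2

Result: YES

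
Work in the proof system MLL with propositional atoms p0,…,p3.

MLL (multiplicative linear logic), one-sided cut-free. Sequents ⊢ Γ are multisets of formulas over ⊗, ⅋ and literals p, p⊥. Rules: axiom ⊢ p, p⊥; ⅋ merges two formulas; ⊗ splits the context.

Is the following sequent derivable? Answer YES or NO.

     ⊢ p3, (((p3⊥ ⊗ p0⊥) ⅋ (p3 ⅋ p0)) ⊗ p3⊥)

Derivation trace:
[⊗]  ⊢ p3, (((p3⊥ ⊗ p0⊥) ⅋ (p3 ⅋ p0)) ⊗ p3⊥)
  [⅋]  ⊢ ((p3⊥ ⊗ p0⊥) ⅋ (p3 ⅋ p0))
    [⅋]  ⊢ (p3⊥ ⊗ p0⊥), (p3 ⅋ p0)
      [⊗]  ⊢ p3, p0, (p3⊥ ⊗ p0⊥)
        [Ax]  ⊢ p3, p3⊥
        [Ax]  ⊢ p0, p0⊥
  [Ax]  ⊢ p3, p3⊥

Result: YES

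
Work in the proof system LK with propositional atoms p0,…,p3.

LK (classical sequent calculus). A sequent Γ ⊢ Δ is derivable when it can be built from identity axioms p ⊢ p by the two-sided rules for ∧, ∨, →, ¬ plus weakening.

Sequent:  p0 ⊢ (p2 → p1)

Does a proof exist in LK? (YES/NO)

Search for a countermodel by truth-table:
  v=0000: Γ:[p0=F] Δ:[(p2 → p1)=T] refutes=False
  v=0001: Γ:[p0=F] Δ:[(p2 → p1)=T] refutes=False
  v=0010: Γ:[p0=F] Δ:[(p2 → p1)=F] refutes=False
  v=0011: Γ:[p0=F] Δ:[(p2 → p1)=F] refutes=False
  v=0100: Γ:[p0=F] Δ:[(p2 → p1)=T] refutes=False
  v=0101: Γ:[p0=F] Δ:[(p2 → p1)=T] refutes=False
  v=0110: Γ:[p0=F] Δ:[(p2 → p1)=T] refutes=False
  v=0111: Γ:[p0=F] Δ:[(p2 → p1)=T] refutes=False
  v=1000: Γ:[p0=T] Δ:[(p2 → p1)=T] refutes=False
  v=1001: Γ:[p0=T] Δ:[(p2 → p1)=T] refutes=False
  v=1010: Γ:[p0=T] Δ:[(p2 → p1)=F] refutes=True  ← countermodel

Result: NO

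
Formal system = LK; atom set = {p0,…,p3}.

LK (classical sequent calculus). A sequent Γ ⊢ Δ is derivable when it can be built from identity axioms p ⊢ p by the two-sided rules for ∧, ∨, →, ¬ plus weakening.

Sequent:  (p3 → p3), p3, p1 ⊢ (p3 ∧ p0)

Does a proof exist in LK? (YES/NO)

Truth-table refutation:
  v=0000: Γ:[(p3 → p3)=T, p3=F, p1=F] Δ:[(p3 ∧ p0)=F] refutes=False
  v=0001: Γ:[(p3 → p3)=T, p3=T, p1=F] Δ:[(p3 ∧ p0)=F] refutes=False
  v=0010: Γ:[(p3 → p3)=T, p3=F, p1=F] Δ:[(p3 ∧ p0)=F] refutes=False
  v=0011: Γ:[(p3 → p3)=T, p3=T, p1=F] Δ:[(p3 ∧ p0)=F] refutes=False
  v=0100: Γ:[(p3 → p3)=T, p3=F, p1=T] Δ:[(p3 ∧ p0)=F] refutes=False
  v=0101: Γ:[(p3 → p3)=T, p3=T, p1=T] Δ:[(p3 ∧ p0)=F] refutes=True  ← countermodel

Result: NO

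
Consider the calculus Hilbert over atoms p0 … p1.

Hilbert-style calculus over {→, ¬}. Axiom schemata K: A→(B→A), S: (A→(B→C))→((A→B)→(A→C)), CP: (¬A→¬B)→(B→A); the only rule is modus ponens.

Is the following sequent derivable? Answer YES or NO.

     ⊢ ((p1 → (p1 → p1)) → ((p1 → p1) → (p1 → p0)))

Search for a countermodel by truth-table:
  v=00: Γ:[] Δ:[((p1 → (p1 → p1)) → ((p1 → p1) → (p1 → p0)))=T] refutes=False
  v=01: Γ:[] Δ:[((p1 → (p1 → p1)) → ((p1 → p1) → (p1 → p0)))=F] refutes=True  ← countermodel

Result: NO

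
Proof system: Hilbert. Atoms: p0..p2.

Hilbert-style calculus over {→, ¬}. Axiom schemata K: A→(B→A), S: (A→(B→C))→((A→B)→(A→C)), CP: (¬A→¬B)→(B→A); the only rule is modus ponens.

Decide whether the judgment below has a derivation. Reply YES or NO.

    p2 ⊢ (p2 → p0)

Truth-table refutation:
  v=000: Γ:[p2=F] Δ:[(p2 → p0)=T] refutes=False
  v=001: Γ:[p2=T] Δ:[(p2 → p0)=F] refutes=True  ← countermodel

Result: NO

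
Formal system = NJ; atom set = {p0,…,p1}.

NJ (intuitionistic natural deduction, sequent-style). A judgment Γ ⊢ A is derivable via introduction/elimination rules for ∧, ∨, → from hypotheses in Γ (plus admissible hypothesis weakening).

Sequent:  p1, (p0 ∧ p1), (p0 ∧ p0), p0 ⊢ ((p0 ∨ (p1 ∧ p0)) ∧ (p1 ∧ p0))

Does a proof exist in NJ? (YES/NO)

Proof tree:
[∧I] p1, (p0 ∧ p1), (p0 ∧ p0), p0 ⊢ ((p0 ∨ (p1 ∧ p0)) ∧ (p1 ∧ p0))
  [∨I₂] p1, p0 ⊢ (p0 ∨ (p1 ∧ p0))
    [∧I] p1, p0 ⊢ (p1 ∧ p0)
      [Ax] p1 ⊢ p1
      [Ax] p0 ⊢ p0
  [Wk] p1, p0, (p0 ∧ p1), (p0 ∧ p0) ⊢ (p1 ∧ p0)
    [Wk] p1, p0, (p0 ∧ p1) ⊢ (p1 ∧ p0)
      [∧I] p1, p0 ⊢ (p1 ∧ p0)
        [Ax] p1 ⊢ p1
        [Ax] p0 ⊢ p0

Result: YES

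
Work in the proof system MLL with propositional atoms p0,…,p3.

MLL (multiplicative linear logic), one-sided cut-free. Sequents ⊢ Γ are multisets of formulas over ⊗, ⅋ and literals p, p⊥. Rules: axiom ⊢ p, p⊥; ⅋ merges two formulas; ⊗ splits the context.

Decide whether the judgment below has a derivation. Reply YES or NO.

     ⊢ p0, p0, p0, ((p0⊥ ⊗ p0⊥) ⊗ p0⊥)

Proof tree:
[⊗]  ⊢ p0, p0, p0, ((p0⊥ ⊗ p0⊥) ⊗ p0⊥)
  [⊗]  ⊢ p0, p0, (p0⊥ ⊗ p0⊥)
    [Ax]  ⊢ p0, p0⊥
    [Ax]  ⊢ p0, p0⊥
  [Ax]  ⊢ p0, p0⊥

Result: YES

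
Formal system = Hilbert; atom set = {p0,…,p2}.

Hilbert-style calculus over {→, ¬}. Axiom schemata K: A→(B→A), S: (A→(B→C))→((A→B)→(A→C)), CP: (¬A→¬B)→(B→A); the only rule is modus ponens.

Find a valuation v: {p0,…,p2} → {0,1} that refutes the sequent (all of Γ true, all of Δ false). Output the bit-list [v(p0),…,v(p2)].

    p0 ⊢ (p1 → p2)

Enumerate valuations to refute Γ ⊢ Δ:
  v=000: Γ:[p0=F] Δ:[(p1 → p2)=T] refutes=False
  v=001: Γ:[p0=F] Δ:[(p1 → p2)=T] refutes=False
  v=010: Γ:[p0=F] Δ:[(p1 → p2)=F] refutes=False
  v=011: Γ:[p0=F] Δ:[(p1 → p2)=T] refutes=False
  v=100: Γ:[p0=T] Δ:[(p1 → p2)=T] refutes=False
  v=101: Γ:[p0=T] Δ:[(p1 → p2)=T] refutes=False
  v=110: Γ:[p0=T] Δ:[(p1 → p2)=F] refutes=True  ← countermodel

Result: [1, 1, 0]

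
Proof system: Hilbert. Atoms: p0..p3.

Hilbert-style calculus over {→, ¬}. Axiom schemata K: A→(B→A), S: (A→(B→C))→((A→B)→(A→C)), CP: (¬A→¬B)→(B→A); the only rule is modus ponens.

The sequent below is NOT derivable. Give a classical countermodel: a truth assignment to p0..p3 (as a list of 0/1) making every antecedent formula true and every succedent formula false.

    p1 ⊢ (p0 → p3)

Search for a countermodel by truth-table:
  v=0000: Γ:[p1=F] Δ:[(p0 → p3)=T] refutes=False
  v=0001: Γ:[p1=F] Δ:[(p0 → p3)=T] refutes=False
  v=0010: Γ:[p1=F] Δ:[(p0 → p3)=T] refutes=False
  v=0011: Γ:[p1=F] Δ:[(p0 → p3)=T] refutes=False
  v=0100: Γ:[p1=T] Δ:[(p0 → p3)=T] refutes=False
  v=0101: Γ:[p1=T] Δ:[(p0 → p3)=T] refutes=False
  v=0110: Γ:[p1=T] Δ:[(p0 → p3)=T] refutes=False
  v=0111: Γ:[p1=T] Δ:[(p0 → p3)=T] refutes=False
  v=1000: Γ:[p1=F] Δ:[(p0 → p3)=F] refutes=False
  v=1001: Γ:[p1=F] Δ:[(p0 → p3)=T] refutes=False
  v=1010: Γ:[p1=F] Δ:[(p0 → p3)=F] refutes=False
  v=1011: Γ:[p1=F] Δ:[(p0 → p3)=T] refutes=False
  v=1100: Γ:[p1=T] Δ:[(p0 → p3)=F] refutes=True  ← countermodel

Result: [1, 1, 0, 0]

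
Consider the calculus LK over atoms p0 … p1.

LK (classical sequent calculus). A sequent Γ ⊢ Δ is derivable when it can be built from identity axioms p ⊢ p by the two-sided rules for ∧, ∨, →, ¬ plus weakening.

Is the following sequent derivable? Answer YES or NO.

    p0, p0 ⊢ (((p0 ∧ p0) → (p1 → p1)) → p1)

Truth-table refutation:
  v=00: Γ:[p0=F, p0=F] Δ:[(((p0 ∧ p0) → (p1 → p1)) → p1)=F] refutes=False
  v=01: Γ:[p0=F, p0=F] Δ:[(((p0 ∧ p0) → (p1 → p1)) → p1)=T] refutes=False
  v=10: Γ:[p0=T, p0=T] Δ:[(((p0 ∧ p0) → (p1 → p1)) → p1)=F] refutes=True  ← countermodel

Result: NO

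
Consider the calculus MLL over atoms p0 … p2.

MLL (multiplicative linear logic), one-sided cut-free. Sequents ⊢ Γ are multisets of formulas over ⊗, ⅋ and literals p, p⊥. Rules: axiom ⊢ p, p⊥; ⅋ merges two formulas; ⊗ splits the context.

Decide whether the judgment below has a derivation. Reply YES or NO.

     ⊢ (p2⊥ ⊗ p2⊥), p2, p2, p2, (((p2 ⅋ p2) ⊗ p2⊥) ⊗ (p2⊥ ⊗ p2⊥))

Derivation trace:
[⊗]  ⊢ (p2⊥ ⊗ p2⊥), p2, p2, p2, (((p2 ⅋ p2) ⊗ p2⊥) ⊗ (p2⊥ ⊗ p2⊥))
  [⊗]  ⊢ (p2⊥ ⊗ p2⊥), p2, ((p2 ⅋ p2) ⊗ p2⊥)
    [⅋]  ⊢ (p2⊥ ⊗ p2⊥), (p2 ⅋ p2)
      [⊗]  ⊢ p2, p2, (p2⊥ ⊗ p2⊥)
        [Ax]  ⊢ p2, p2⊥
        [Ax]  ⊢ p2, p2⊥
    [Ax]  ⊢ p2, p2⊥
  [⊗]  ⊢ p2, p2, (p2⊥ ⊗ p2⊥)
    [Ax]  ⊢ p2, p2⊥
    [Ax]  ⊢ p2, p2⊥

Result: YES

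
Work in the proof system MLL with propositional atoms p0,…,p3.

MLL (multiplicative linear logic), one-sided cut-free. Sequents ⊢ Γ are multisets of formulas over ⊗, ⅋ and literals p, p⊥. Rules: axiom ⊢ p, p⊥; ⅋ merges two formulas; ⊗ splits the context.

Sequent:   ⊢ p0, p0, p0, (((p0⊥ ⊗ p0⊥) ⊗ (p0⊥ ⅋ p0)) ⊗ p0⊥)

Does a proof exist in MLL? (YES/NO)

Derivation (root first):
[⊗]  ⊢ p0, p0, p0, (((p0⊥ ⊗ p0⊥) ⊗ (p0⊥ ⅋ p0)) ⊗ p0⊥)
  [⊗]  ⊢ p0, p0, ((p0⊥ ⊗ p0⊥) ⊗ (p0⊥ ⅋ p0))
    [⊗]  ⊢ p0, p0, (p0⊥ ⊗ p0⊥)
      [Ax]  ⊢ p0, p0⊥
      [Ax]  ⊢ p0, p0⊥
    [⅋]  ⊢ (p0⊥ ⅋ p0)
      [Ax]  ⊢ p0, p0⊥
  [Ax]  ⊢ p0, p0⊥

Result: YES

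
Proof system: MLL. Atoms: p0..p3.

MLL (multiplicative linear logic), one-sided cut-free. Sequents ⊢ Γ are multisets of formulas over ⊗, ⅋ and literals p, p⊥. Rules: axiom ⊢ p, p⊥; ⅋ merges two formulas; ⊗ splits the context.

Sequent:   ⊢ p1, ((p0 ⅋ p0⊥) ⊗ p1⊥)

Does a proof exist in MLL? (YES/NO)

Derivation trace:
[⊗]  ⊢ p1, ((p0 ⅋ p0⊥) ⊗ p1⊥)
  [⅋]  ⊢ (p0 ⅋ p0⊥)
    [Ax]  ⊢ p0, p0⊥
  [Ax]  ⊢ p1, p1⊥

Result: YES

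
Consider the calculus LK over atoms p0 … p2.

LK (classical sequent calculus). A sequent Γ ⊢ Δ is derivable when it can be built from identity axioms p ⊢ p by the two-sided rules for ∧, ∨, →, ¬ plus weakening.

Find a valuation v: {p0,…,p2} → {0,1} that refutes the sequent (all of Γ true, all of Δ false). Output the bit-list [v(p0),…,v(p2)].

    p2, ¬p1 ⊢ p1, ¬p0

Search for a countermodel by truth-table:
  v=000: Γ:[p2=F, ¬p1=T] Δ:[p1=F, ¬p0=T] refutes=False
  v=001: Γ:[p2=T, ¬p1=T] Δ:[p1=F, ¬p0=T] refutes=False
  v=010: Γ:[p2=F, ¬p1=F] Δ:[p1=T, ¬p0=T] refutes=False
  v=011: Γ:[p2=T, ¬p1=F] Δ:[p1=T, ¬p0=T] refutes=False
  v=100: Γ:[p2=F, ¬p1=T] Δ:[p1=F, ¬p0=F] refutes=False
  v=101: Γ:[p2=T, ¬p1=T] Δ:[p1=F, ¬p0=F] refutes=True  ← countermodel

Result: [1, 0, 1]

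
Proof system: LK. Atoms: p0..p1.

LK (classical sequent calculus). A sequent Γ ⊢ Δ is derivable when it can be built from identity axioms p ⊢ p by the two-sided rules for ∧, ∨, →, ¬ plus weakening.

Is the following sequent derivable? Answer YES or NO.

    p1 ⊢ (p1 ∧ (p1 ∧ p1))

Derivation trace:
[∧R] p1 ⊢ (p1 ∧ (p1 ∧ p1))
  [WL] p1, p1 ⊢ p1
    [Ax] p1 ⊢ p1
  [∧R] p1 ⊢ (p1 ∧ p1)
    [Ax] p1 ⊢ p1
    [Ax] p1 ⊢ p1

Result: YES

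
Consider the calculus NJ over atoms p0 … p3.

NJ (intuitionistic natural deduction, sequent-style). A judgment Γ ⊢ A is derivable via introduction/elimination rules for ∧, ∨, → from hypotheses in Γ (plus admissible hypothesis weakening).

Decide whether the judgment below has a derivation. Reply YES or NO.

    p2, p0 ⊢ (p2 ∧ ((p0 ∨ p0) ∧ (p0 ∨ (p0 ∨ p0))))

Derivation trace:
[∧I] p2, p0 ⊢ (p2 ∧ ((p0 ∨ p0) ∧ (p0 ∨ (p0 ∨ p0))))
  [Ax] p2 ⊢ p2
  [∧I] p0 ⊢ ((p0 ∨ p0) ∧ (p0 ∨ (p0 ∨ p0)))
    [∨I₂] p0 ⊢ (p0 ∨ p0)
      [Ax] p0 ⊢ p0
    [∨I₂] p0 ⊢ (p0 ∨ (p0 ∨ p0))
      [∨I₂] p0 ⊢ (p0 ∨ p0)
        [Ax] p0 ⊢ p0

Result: YES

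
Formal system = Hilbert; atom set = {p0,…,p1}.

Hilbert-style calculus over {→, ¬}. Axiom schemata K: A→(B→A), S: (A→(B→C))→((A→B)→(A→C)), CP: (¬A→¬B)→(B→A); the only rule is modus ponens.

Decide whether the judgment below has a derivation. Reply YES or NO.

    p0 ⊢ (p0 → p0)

Derivation (root first):
[MP] p0 ⊢ (p0 → p0)
  [K]  ⊢ (p0 → (p0 → p0))
  [MP] p0 ⊢ p0
    [MP] p0 ⊢ (p0 → p0)
      [K]  ⊢ (p0 → (p0 → p0))
      [Hyp] p0 ⊢ p0
    [Hyp] p0 ⊢ p0

Result: YES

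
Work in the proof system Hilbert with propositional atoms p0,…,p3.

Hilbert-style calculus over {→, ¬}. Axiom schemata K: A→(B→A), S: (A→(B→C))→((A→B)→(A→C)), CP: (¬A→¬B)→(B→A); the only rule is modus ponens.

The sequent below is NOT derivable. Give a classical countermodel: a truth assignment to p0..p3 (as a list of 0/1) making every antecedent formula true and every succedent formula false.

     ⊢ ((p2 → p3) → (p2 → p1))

Search for a countermodel by truth-table:
  v=0000: Γ:[] Δ:[((p2 → p3) → (p2 → p1))=T] refutes=False
  v=0001: Γ:[] Δ:[((p2 → p3) → (p2 → p1))=T] refutes=False
  v=0010: Γ:[] Δ:[((p2 → p3) → (p2 → p1))=T] refutes=False
  v=0011: Γ:[] Δ:[((p2 → p3) → (p2 → p1))=F] refutes=True  ← countermodel

Result: [0, 0, 1, 1]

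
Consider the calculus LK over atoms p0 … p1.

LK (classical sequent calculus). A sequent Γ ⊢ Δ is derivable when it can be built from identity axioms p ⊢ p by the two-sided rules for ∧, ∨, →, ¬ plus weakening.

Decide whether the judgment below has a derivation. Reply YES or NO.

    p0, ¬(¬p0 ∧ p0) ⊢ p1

Enumerate valuations to refute Γ ⊢ Δ:
  v=00: Γ:[p0=F, ¬(¬p0 ∧ p0)=T] Δ:[p1=F] refutes=False
  v=01: Γ:[p0=F, ¬(¬p0 ∧ p0)=T] Δ:[p1=T] refutes=False
  v=10: Γ:[p0=T, ¬(¬p0 ∧ p0)=T] Δ:[p1=F] refutes=True  ← countermodel

Result: NO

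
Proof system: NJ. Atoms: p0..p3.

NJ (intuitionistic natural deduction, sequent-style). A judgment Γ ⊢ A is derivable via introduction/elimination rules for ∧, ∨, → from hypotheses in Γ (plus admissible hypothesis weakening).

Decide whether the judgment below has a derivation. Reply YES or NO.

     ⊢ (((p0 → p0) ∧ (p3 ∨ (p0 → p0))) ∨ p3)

Derivation trace:
[∨I₁]  ⊢ (((p0 → p0) ∧ (p3 ∨ (p0 → p0))) ∨ p3)
  [∧I]  ⊢ ((p0 → p0) ∧ (p3 ∨ (p0 → p0)))
    [→I]  ⊢ (p0 → p0)
      [Ax] p0 ⊢ p0
    [∨I₂]  ⊢ (p3 ∨ (p0 → p0))
      [→I]  ⊢ (p0 → p0)
        [Ax] p0 ⊢ p0

Result: YES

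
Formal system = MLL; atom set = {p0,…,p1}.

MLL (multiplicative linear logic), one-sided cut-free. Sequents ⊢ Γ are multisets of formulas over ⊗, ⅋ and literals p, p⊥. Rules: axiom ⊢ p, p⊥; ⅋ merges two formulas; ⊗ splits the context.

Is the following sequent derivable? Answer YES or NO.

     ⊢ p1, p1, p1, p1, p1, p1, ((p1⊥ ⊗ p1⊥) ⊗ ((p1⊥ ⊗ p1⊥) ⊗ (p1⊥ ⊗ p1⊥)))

Proof tree:
[⊗]  ⊢ p1, p1, p1, p1, p1, p1, ((p1⊥ ⊗ p1⊥) ⊗ ((p1⊥ ⊗ p1⊥) ⊗ (p1⊥ ⊗ p1⊥)))
  [⊗]  ⊢ p1, p1, (p1⊥ ⊗ p1⊥)
    [Ax]  ⊢ p1, p1⊥
    [Ax]  ⊢ p1, p1⊥
  [⊗]  ⊢ p1, p1, p1, p1, ((p1⊥ ⊗ p1⊥) ⊗ (p1⊥ ⊗ p1⊥))
    [⊗]  ⊢ p1, p1, (p1⊥ ⊗ p1⊥)
      [Ax]  ⊢ p1, p1⊥
      [Ax]  ⊢ p1, p1⊥
    [⊗]  ⊢ p1, p1, (p1⊥ ⊗ p1⊥)
      [Ax]  ⊢ p1, p1⊥
      [Ax]  ⊢ p1, p1⊥

Result: YES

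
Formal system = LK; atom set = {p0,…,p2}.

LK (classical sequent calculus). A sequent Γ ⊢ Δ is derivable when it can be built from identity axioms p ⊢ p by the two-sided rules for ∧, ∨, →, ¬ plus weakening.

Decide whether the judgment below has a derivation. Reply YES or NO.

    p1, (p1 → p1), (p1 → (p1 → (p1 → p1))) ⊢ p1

Derivation trace:
[→L] p1, (p1 → p1), (p1 → (p1 → (p1 → p1))) ⊢ p1
  [→L] p1, (p1 → p1) ⊢ p1
    [Ax] p1 ⊢ p1
    [Ax] p1 ⊢ p1
  [→L] p1, (p1 → (p1 → p1)) ⊢ p1
    [Ax] p1 ⊢ p1
    [→L] p1, (p1 → p1) ⊢ p1
      [Ax] p1 ⊢ p1
      [Ax] p1 ⊢ p1

Result: YES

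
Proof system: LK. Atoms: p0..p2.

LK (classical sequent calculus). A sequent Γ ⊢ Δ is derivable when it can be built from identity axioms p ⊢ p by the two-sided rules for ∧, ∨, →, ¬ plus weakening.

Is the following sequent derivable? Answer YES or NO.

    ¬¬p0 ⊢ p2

Search for a countermodel by truth-table:
  v=000: Γ:[¬¬p0=F] Δ:[p2=F] refutes=False
  v=001: Γ:[¬¬p0=F] Δ:[p2=T] refutes=False
  v=010: Γ:[¬¬p0=F] Δ:[p2=F] refutes=False
  v=011: Γ:[¬¬p0=F] Δ:[p2=T] refutes=False
  v=100: Γ:[¬¬p0=T] Δ:[p2=F] refutes=True  ← countermodel

Result: NO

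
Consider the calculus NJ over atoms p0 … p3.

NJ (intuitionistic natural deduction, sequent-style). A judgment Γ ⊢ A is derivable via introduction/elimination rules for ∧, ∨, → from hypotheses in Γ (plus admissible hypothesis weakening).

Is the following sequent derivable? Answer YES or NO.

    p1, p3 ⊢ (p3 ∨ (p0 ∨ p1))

Derivation trace:
[∨I₂] p1, p3 ⊢ (p3 ∨ (p0 ∨ p1))
  [∨I₂] p1, p3 ⊢ (p0 ∨ p1)
    [Wk] p1, p3 ⊢ p1
      [Ax] p1 ⊢ p1

Result: YES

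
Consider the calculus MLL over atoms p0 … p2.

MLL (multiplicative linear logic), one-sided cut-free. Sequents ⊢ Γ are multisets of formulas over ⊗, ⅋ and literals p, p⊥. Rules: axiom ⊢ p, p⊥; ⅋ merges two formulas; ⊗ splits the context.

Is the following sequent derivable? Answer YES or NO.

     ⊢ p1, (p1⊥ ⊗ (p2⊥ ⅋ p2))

Proof tree:
[⊗]  ⊢ p1, (p1⊥ ⊗ (p2⊥ ⅋ p2))
  [Ax]  ⊢ p1, p1⊥
  [⅋]  ⊢ (p2⊥ ⅋ p2)
    [Ax]  ⊢ p2, p2⊥

Result: YES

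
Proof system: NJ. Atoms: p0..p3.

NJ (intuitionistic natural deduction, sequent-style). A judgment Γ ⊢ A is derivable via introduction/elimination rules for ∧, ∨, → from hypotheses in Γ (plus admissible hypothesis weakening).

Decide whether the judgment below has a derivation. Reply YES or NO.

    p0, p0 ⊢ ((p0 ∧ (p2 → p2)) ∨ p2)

Derivation (root first):
[Wk] p0, p0 ⊢ ((p0 ∧ (p2 → p2)) ∨ p2)
  [∨I₁] p0 ⊢ ((p0 ∧ (p2 → p2)) ∨ p2)
    [∧I] p0 ⊢ (p0 ∧ (p2 → p2))
      [Ax] p0 ⊢ p0
      [→I]  ⊢ (p2 → p2)
        [Ax] p2 ⊢ p2

Result: YES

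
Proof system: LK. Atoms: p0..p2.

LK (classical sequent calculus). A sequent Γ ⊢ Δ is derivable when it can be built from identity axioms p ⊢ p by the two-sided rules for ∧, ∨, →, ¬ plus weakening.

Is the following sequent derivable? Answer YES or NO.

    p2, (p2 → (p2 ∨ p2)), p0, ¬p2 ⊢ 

Derivation (root first):
[¬L] p2, (p2 → (p2 ∨ p2)), p0, ¬p2 ⊢ 
  [WL] p2, (p2 → (p2 ∨ p2)), p0 ⊢ p2
    [→L] p2, (p2 → (p2 ∨ p2)) ⊢ p2
      [Ax] p2 ⊢ p2
      [∨L] (p2 ∨ p2) ⊢ p2
        [Ax] p2 ⊢ p2
        [Ax] p2 ⊢ p2

Result: YES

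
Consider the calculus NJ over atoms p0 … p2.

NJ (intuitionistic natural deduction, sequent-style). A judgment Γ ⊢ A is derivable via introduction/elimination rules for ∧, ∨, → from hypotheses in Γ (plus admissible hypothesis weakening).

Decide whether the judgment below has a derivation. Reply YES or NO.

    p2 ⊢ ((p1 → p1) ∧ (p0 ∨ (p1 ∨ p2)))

Proof tree:
[∧I] p2 ⊢ ((p1 → p1) ∧ (p0 ∨ (p1 ∨ p2)))
  [→I]  ⊢ (p1 → p1)
    [Ax] p1 ⊢ p1
  [∨I₂] p2, p2 ⊢ (p0 ∨ (p1 ∨ p2))
    [Wk] p2, p2 ⊢ (p1 ∨ p2)
      [∨I₂] p2 ⊢ (p1 ∨ p2)
        [Ax] p2 ⊢ p2

Result: YES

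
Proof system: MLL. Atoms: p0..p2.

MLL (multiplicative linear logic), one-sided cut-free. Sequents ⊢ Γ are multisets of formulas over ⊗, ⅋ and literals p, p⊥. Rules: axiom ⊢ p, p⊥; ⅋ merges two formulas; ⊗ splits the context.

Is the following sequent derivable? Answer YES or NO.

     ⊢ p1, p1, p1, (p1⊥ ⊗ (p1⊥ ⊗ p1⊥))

Derivation trace:
[⊗]  ⊢ p1, p1, p1, (p1⊥ ⊗ (p1⊥ ⊗ p1⊥))
  [Ax]  ⊢ p1, p1⊥
  [⊗]  ⊢ p1, p1, (p1⊥ ⊗ p1⊥)
    [Ax]  ⊢ p1, p1⊥
    [Ax]  ⊢ p1, p1⊥

Result: YES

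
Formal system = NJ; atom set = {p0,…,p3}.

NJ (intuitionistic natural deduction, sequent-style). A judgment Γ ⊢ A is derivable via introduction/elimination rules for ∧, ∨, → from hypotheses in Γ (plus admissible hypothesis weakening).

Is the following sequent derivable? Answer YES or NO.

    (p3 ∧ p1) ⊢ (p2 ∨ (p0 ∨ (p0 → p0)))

Proof tree:
[∨I₂] (p3 ∧ p1) ⊢ (p2 ∨ (p0 ∨ (p0 → p0)))
  [∨I₂] (p3 ∧ p1) ⊢ (p0 ∨ (p0 → p0))
    [Wk] (p3 ∧ p1) ⊢ (p0 → p0)
      [→I]  ⊢ (p0 → p0)
        [Ax] p0 ⊢ p0

Result: YES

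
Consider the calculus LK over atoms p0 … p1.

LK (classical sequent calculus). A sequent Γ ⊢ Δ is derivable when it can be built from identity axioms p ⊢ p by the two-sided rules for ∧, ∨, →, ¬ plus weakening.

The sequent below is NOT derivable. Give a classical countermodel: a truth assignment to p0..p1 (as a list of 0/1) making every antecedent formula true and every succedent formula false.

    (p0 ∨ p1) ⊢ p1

Search for a countermodel by truth-table:
  v=00: Γ:[(p0 ∨ p1)=F] Δ:[p1=F] refutes=False
  v=01: Γ:[(p0 ∨ p1)=T] Δ:[p1=T] refutes=False
  v=10: Γ:[(p0 ∨ p1)=T] Δ:[p1=F] refutes=True  ← countermodel

Result: [1, 0]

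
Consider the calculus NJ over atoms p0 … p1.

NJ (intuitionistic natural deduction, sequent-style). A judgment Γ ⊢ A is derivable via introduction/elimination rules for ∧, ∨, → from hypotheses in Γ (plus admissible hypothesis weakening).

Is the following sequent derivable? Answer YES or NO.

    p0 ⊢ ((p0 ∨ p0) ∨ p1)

Derivation trace:
[∨I₁] p0 ⊢ ((p0 ∨ p0) ∨ p1)
  [∨I₂] p0 ⊢ (p0 ∨ p0)
    [Ax] p0 ⊢ p0

Result: YES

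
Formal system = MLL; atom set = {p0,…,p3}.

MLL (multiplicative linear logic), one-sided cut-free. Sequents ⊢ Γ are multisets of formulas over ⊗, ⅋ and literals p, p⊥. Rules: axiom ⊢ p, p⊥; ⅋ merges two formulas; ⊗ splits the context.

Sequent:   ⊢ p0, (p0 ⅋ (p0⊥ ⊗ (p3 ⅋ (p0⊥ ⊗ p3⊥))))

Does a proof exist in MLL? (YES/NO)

Derivation (root first):
[⅋]  ⊢ p0, (p0 ⅋ (p0⊥ ⊗ (p3 ⅋ (p0⊥ ⊗ p3⊥))))
  [⊗]  ⊢ p0, p0, (p0⊥ ⊗ (p3 ⅋ (p0⊥ ⊗ p3⊥)))
    [Ax]  ⊢ p0, p0⊥
    [⅋]  ⊢ p0, (p3 ⅋ (p0⊥ ⊗ p3⊥))
      [⊗]  ⊢ p0, p3, (p0⊥ ⊗ p3⊥)
        [Ax]  ⊢ p0, p0⊥
        [Ax]  ⊢ p3, p3⊥

Result: YES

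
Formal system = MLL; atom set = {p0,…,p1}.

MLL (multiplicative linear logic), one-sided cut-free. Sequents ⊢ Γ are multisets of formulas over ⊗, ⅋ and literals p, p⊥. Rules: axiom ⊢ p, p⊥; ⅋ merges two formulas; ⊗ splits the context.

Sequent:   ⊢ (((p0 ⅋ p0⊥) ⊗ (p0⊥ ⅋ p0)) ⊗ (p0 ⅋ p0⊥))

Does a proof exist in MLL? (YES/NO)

Derivation (root first):
[⊗]  ⊢ (((p0 ⅋ p0⊥) ⊗ (p0⊥ ⅋ p0)) ⊗ (p0 ⅋ p0⊥))
  [⊗]  ⊢ ((p0 ⅋ p0⊥) ⊗ (p0⊥ ⅋ p0))
    [⅋]  ⊢ (p0 ⅋ p0⊥)
      [Ax]  ⊢ p0, p0⊥
    [⅋]  ⊢ (p0⊥ ⅋ p0)
      [Ax]  ⊢ p0, p0⊥
  [⅋]  ⊢ (p0 ⅋ p0⊥)
    [Ax]  ⊢ p0, p0⊥

Result: YES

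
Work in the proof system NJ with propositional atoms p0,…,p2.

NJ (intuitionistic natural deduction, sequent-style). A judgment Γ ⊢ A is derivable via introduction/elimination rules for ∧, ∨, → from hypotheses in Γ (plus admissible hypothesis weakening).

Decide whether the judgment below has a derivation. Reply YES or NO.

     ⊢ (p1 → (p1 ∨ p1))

Derivation trace:
[→I]  ⊢ (p1 → (p1 ∨ p1))
  [∨I₁] p1 ⊢ (p1 ∨ p1)
    [Ax] p1 ⊢ p1

Result: YES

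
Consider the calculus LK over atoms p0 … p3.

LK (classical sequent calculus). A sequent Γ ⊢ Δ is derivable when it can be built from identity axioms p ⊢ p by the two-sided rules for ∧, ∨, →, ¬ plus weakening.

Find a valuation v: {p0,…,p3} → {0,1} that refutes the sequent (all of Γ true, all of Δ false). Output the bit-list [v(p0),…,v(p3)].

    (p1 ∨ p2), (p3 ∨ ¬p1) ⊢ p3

Search for a countermodel by truth-table:
  v=0000: Γ:[(p1 ∨ p2)=F, (p3 ∨ ¬p1)=T] Δ:[p3=F] refutes=False
  v=0001: Γ:[(p1 ∨ p2)=F, (p3 ∨ ¬p1)=T] Δ:[p3=T] refutes=False
  v=0010: Γ:[(p1 ∨ p2)=T, (p3 ∨ ¬p1)=T] Δ:[p3=F] refutes=True  ← countermodel

Result: [0, 0, 1, 0]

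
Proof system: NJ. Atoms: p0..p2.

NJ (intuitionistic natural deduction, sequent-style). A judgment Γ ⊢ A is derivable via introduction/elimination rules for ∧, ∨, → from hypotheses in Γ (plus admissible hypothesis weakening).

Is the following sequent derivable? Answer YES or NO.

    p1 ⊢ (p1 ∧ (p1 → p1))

Proof tree:
[∧I] p1 ⊢ (p1 ∧ (p1 → p1))
  [Ax] p1 ⊢ p1
  [→I]  ⊢ (p1 → p1)
    [Ax] p1 ⊢ p1

Result: YES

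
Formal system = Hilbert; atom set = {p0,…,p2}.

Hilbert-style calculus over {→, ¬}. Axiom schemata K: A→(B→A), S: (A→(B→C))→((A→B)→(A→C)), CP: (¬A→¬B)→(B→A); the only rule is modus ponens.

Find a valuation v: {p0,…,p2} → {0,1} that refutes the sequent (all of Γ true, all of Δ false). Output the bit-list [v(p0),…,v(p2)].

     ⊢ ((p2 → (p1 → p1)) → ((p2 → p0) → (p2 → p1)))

Search for a countermodel by truth-table:
  v=000: Γ:[] Δ:[((p2 → (p1 → p1)) → ((p2 → p0) → (p2 → p1)))=T] refutes=False
  v=001: Γ:[] Δ:[((p2 → (p1 → p1)) → ((p2 → p0) → (p2 → p1)))=T] refutes=False
  v=010: Γ:[] Δ:[((p2 → (p1 → p1)) → ((p2 → p0) → (p2 → p1)))=T] refutes=False
  v=011: Γ:[] Δ:[((p2 → (p1 → p1)) → ((p2 → p0) → (p2 → p1)))=T] refutes=False
  v=100: Γ:[] Δ:[((p2 → (p1 → p1)) → ((p2 → p0) → (p2 → p1)))=T] refutes=False
  v=101: Γ:[] Δ:[((p2 → (p1 → p1)) → ((p2 → p0) → (p2 → p1)))=F] refutes=True  ← countermodel

Result: [1, 0, 1]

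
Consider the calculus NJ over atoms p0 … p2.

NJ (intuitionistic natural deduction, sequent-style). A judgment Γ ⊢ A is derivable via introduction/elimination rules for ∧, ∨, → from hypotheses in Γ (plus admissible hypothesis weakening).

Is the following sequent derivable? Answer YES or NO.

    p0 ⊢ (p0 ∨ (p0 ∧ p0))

Proof tree:
[∨I₂] p0 ⊢ (p0 ∨ (p0 ∧ p0))
  [∧I] p0 ⊢ (p0 ∧ p0)
    [Ax] p0 ⊢ p0
    [Ax] p0 ⊢ p0

Result: YES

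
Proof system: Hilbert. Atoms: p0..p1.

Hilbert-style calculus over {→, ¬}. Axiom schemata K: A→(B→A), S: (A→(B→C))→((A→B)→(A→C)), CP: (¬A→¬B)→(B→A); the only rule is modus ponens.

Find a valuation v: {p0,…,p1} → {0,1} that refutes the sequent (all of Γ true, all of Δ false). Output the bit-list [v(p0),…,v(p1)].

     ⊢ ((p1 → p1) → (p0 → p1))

Enumerate valuations to refute Γ ⊢ Δ:
  v=00: Γ:[] Δ:[((p1 → p1) → (p0 → p1))=T] refutes=False
  v=01: Γ:[] Δ:[((p1 → p1) → (p0 → p1))=T] refutes=False
  v=10: Γ:[] Δ:[((p1 → p1) → (p0 → p1))=F] refutes=True  ← countermodel

Result: [1, 0]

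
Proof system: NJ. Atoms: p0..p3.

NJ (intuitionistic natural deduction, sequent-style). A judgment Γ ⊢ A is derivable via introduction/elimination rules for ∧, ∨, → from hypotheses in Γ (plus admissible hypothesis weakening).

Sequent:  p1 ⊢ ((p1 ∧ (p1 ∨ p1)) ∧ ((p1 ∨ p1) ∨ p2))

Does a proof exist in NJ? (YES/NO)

Derivation (root first):
[∧I] p1 ⊢ ((p1 ∧ (p1 ∨ p1)) ∧ ((p1 ∨ p1) ∨ p2))
  [∧I] p1 ⊢ (p1 ∧ (p1 ∨ p1))
    [Ax] p1 ⊢ p1
    [∨I₂] p1 ⊢ (p1 ∨ p1)
      [Ax] p1 ⊢ p1
  [∨I₁] p1 ⊢ ((p1 ∨ p1) ∨ p2)
    [∨I₂] p1 ⊢ (p1 ∨ p1)
      [Ax] p1 ⊢ p1

Result: YES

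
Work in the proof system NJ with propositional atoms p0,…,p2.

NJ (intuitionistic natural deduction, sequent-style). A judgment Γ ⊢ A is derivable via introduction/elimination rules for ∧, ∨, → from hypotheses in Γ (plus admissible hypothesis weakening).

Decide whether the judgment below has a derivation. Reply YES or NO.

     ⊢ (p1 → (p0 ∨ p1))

Derivation (root first):
[→I]  ⊢ (p1 → (p0 ∨ p1))
  [∨I₂] p1 ⊢ (p0 ∨ p1)
    [Ax] p1 ⊢ p1

Result: YES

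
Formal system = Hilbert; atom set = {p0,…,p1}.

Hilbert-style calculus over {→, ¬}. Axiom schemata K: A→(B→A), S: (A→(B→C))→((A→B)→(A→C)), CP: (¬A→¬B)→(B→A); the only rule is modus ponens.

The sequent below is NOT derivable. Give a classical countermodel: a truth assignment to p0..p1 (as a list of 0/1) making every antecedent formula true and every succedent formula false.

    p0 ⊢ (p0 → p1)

Search for a countermodel by truth-table:
  v=00: Γ:[p0=F] Δ:[(p0 → p1)=T] refutes=False
  v=01: Γ:[p0=F] Δ:[(p0 → p1)=T] refutes=False
  v=10: Γ:[p0=T] Δ:[(p0 → p1)=F] refutes=True  ← countermodel

Result: [1, 0]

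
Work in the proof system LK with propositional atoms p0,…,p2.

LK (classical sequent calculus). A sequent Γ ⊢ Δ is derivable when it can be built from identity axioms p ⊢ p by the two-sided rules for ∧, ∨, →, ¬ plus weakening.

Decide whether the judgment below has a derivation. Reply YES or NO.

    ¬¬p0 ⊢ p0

Derivation trace:
[¬L] ¬¬p0 ⊢ p0
  [¬R]  ⊢ p0, ¬p0
    [Ax] p0 ⊢ p0

Result: YES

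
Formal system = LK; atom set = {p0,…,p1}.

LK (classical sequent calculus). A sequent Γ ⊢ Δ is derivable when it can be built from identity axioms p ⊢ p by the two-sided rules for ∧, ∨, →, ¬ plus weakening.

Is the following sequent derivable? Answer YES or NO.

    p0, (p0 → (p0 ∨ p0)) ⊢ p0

Derivation (root first):
[→L] p0, (p0 → (p0 ∨ p0)) ⊢ p0
  [WR] p0 ⊢ p0, p0
    [Ax] p0 ⊢ p0
  [WR] (p0 ∨ p0) ⊢ p0, p0
    [∨L] (p0 ∨ p0) ⊢ p0
      [WR] p0 ⊢ p0, p0
        [Ax] p0 ⊢ p0
      [WR] p0 ⊢ p0, p0
        [Ax] p0 ⊢ p0

Result: YES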